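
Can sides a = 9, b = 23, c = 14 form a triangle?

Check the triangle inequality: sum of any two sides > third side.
a + b vs c: 9 + 23 = 32 > 14  ✓
a + c vs b: 9 + 14 = 23 ≤ 23  ✗
b + c vs a: 23 + 14 = 37 > 9  ✓

No: 9 + 14 = 23 is not > 23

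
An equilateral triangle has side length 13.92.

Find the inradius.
r = Area/s with s the semi-perimeter.
Area = (√3/4)·13.92² = (√3/4)·193.7664 ≈ 0.433013·193.7664 ≈ 83.9033
s = 3·13.92/2 = 20.88
r ≈ 83.9033/20.88 ≈ 4.01836
(Equivalently r = side/(2√3) = 13.92/3.4641 ≈ 4.01836.)

r = 4.018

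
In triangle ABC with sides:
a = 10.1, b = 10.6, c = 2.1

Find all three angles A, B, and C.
Law of cosines for each angle (a² = 102.01, b² = 112.36, c² = 4.41):
cos(A) = (b² + c² − a²)/(2bc) = (112.36 + 4.41 − 102.01)/(2·10.6·2.1) = 14.76/44.52 ≈ 0.331536  ⇒  A ≈ 70.6379°
cos(B) = (a² + c² − b²)/(2ac) = (102.01 + 4.41 − 112.36)/(2·10.1·2.1) = -5.94/42.42 ≈ -0.140028  ⇒  B ≈ 98.0495°
cos(C) = (a² + b² − c²)/(2ab) = (102.01 + 112.36 − 4.41)/(2·10.1·10.6) = 209.96/214.12 ≈ 0.980572  ⇒  C ≈ 11.3126°
Check: A + B + C ≈ 180°

A = 70.64°, B = 98.05°, C = 11.31°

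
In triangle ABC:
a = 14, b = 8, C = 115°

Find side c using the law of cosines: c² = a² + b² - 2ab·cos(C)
c² = 14² + 8² − 2·14·8·cos(115°)
cos(115°) ≈ -0.422618
c² ≈ 196 + 64 − 224·(-0.422618) ≈ 260 + 94.6665 ≈ 354.666
c ≈ √354.666 ≈ 18.8326

c = 18.83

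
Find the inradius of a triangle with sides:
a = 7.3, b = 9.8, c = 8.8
r = Area/s where s is the semi-perimeter.
s = (7.3 + 9.8 + 8.8)/2 = 25.9/2 = 12.95
Area = √(s(s−a)(s−b)(s−c)) = √(12.95·5.65·3.15·4.15) ≈ √956.482 ≈ 30.927
r ≈ 30.927/12.95 ≈ 2.38819

r = 2.388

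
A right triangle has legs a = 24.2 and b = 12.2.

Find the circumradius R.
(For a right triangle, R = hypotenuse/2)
Hypotenuse c = √(a² + b²) = √(585.64 + 148.84) = √734.48 ≈ 27.1013
R = c/2 ≈ 27.1013/2 ≈ 13.5506

R = 13.55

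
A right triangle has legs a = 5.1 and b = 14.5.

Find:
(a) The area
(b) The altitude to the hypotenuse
(a) The legs are perpendicular, so Area = ½·a·b = ½·5.1·14.5 = ½·73.95 = 36.975
(b) Hypotenuse c = √(a² + b²) = √(26.01 + 210.25) = √236.26 ≈ 15.3708
    Area = ½·c·h_c  ⇒  h_c = 2·Area/c = 73.95/15.3708 ≈ 4.81109

Area = 36.975, h_c = 4.811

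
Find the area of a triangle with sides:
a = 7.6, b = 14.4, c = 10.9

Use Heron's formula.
s = (7.6 + 14.4 + 10.9)/2 = 32.9/2 = 16.45
s − a = 8.85, s − b = 2.05, s − c = 5.55
s(s−a)(s−b)(s−c) = 16.45·8.85·2.05·5.55 ≈ 1656.36
Area = √1656.36 ≈ 40.6985

Area = 40.7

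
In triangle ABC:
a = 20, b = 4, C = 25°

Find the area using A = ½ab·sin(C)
A = ½·a·b·sin(C) = ½·20·4·sin(25°)
sin(25°) ≈ 0.422618
A ≈ ½·80·0.422618 = 40·0.422618 ≈ 16.9047

Area = 16.9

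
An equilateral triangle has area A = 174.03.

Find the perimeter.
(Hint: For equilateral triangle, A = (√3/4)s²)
A = (√3/4)s²  ⇒  s² = 4A/√3 = 4·174.03/√3 = 696.12/1.73205 ≈ 401.905
s ≈ √401.905 ≈ 20.0476
Perimeter = 3s ≈ 3·20.0476 ≈ 60.1427

Perimeter = 60.14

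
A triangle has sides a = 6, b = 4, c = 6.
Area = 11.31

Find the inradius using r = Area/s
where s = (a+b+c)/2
s = (6 + 4 + 6)/2 = 16/2 = 8
r = Area/s = 11.31/8 ≈ 1.41375

r = 1.414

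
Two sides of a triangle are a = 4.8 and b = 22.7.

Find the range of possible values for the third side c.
Triangle inequality: |a − b| < c < a + b
|a − b| = |4.8 − 22.7| = 17.9
a + b = 4.8 + 22.7 = 27.5

17.9 < c < 27.5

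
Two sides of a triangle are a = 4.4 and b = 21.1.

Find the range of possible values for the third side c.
Triangle inequality: |a − b| < c < a + b
|a − b| = |4.4 − 21.1| = 16.7
a + b = 4.4 + 21.1 = 25.5

16.7 < c < 25.5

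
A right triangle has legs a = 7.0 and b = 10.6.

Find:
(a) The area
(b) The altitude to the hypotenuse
(a) The legs are perpendicular, so Area = ½·a·b = ½·7.0·10.6 = ½·74.2 = 37.1
(b) Hypotenuse c = √(a² + b²) = √(49 + 112.36) = √161.36 ≈ 12.7028
    Area = ½·c·h_c  ⇒  h_c = 2·Area/c = 74.2/12.7028 ≈ 5.84125

Area = 37.1, h_c = 5.841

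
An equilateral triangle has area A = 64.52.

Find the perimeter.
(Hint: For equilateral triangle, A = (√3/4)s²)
A = (√3/4)s²  ⇒  s² = 4A/√3 = 4·64.52/√3 = 258.08/1.73205 ≈ 149.003
s ≈ √149.003 ≈ 12.2067
Perimeter = 3s ≈ 3·12.2067 ≈ 36.62

Perimeter = 36.62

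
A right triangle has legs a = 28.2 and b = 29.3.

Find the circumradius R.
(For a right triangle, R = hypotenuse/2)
Hypotenuse c = √(a² + b²) = √(795.24 + 858.49) = √1653.73 ≈ 40.6661
R = c/2 ≈ 40.6661/2 ≈ 20.333

R = 20.33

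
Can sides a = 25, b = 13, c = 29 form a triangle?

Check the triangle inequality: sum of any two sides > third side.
a + b vs c: 25 + 13 = 38 > 29  ✓
a + c vs b: 25 + 29 = 54 > 13  ✓
b + c vs a: 13 + 29 = 42 > 25  ✓

Yes, triangle inequality satisfied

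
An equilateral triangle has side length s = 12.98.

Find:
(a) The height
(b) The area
(a) The height splits the triangle into two 30-60-90 halves: h = s·√3/2 = 12.98·1.73205/2 ≈ 22.482/2 ≈ 11.241
(b) Area = (√3/4)·s² = (√3/4)·12.98² = (√3/4)·168.4804 ≈ 0.433013·168.4804 ≈ 72.9542

Height = 11.24, Area = 72.95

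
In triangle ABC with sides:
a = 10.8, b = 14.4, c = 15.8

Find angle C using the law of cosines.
c² = a² + b² − 2ab·cos(C)  ⇒  cos(C) = (a² + b² − c²)/(2ab)
cos(C) = (10.8² + 14.4² − 15.8²)/(2·10.8·14.4) = (116.64 + 207.36 − 249.64)/311.04 = 74.36/311.04 ≈ 0.239069
C = arccos(0.239069) ≈ 76.1684°

C = 76.17°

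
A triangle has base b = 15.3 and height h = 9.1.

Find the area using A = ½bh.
A = ½·b·h = ½·15.3·9.1 = ½·139.23 = 69.615

Area = 69.615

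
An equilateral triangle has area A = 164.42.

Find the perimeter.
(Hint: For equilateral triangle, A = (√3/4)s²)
A = (√3/4)s²  ⇒  s² = 4A/√3 = 4·164.42/√3 = 657.68/1.73205 ≈ 379.712
s ≈ √379.712 ≈ 19.4862
Perimeter = 3s ≈ 3·19.4862 ≈ 58.4586

Perimeter = 58.46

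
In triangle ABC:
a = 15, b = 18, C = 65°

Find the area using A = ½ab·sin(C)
A = ½·a·b·sin(C) = ½·15·18·sin(65°)
sin(65°) ≈ 0.906308
A ≈ ½·270·0.906308 = 135·0.906308 ≈ 122.352

Area = 122.4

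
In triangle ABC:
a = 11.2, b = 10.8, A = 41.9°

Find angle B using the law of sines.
a/sin(A) = b/sin(B)  ⇒  sin(B) = b·sin(A)/a = 10.8·sin(41.9°)/11.2
sin(41.9°) ≈ 0.667833
sin(B) ≈ 10.8·0.667833/11.2 ≈ 7.21259/11.2 ≈ 0.643981
B = arcsin(0.643981) ≈ 40.0893°
(Since b ≤ a we need B ≤ A, so the obtuse alternative 180° − 40.0893° ≈ 139.911° is rejected.)

B = 40.09°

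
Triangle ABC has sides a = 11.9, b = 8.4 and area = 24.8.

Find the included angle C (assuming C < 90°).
Area = ½·a·b·sin(C)  ⇒  sin(C) = 2·Area/(a·b) = 2·24.8/(11.9·8.4) = 49.6/99.96 ≈ 0.496198
C = arcsin(0.496198) ≈ 29.7488° (taking the acute solution since C < 90°)

C = 29.75°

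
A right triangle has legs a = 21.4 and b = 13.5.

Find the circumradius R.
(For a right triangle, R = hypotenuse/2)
Hypotenuse c = √(a² + b²) = √(457.96 + 182.25) = √640.21 ≈ 25.3024
R = c/2 ≈ 25.3024/2 ≈ 12.6512

R = 12.65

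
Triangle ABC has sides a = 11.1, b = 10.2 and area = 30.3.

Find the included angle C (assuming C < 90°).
Area = ½·a·b·sin(C)  ⇒  sin(C) = 2·Area/(a·b) = 2·30.3/(11.1·10.2) = 60.6/113.22 ≈ 0.535241
C = arcsin(0.535241) ≈ 32.3603° (taking the acute solution since C < 90°)

C = 32.36°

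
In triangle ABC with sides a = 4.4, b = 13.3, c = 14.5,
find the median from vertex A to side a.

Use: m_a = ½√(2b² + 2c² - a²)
m_a = ½√(2·13.3² + 2·14.5² − 4.4²) = ½√(2·176.89 + 2·210.25 − 19.36) = ½√(353.78 + 420.5 − 19.36) = ½√754.92
√754.92 ≈ 27.4758, so m_a ≈ 13.7379

m_a = 13.74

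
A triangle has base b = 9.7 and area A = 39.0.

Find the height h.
A = ½·b·h  ⇒  h = 2A/b = 2·39.0/9.7 = 78/9.7 ≈ 8.04124

h = 8.041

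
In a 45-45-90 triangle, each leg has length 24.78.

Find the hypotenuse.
In a 45-45-90 triangle the sides are in ratio 1 : 1 : √2, so hypotenuse = leg·√2.
Hypotenuse = 24.78·√2 ≈ 24.78·1.41421 ≈ 35.0442

Hypotenuse = 24.78√2 = 35.04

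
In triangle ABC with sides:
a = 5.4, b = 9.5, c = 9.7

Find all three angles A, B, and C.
Law of cosines for each angle (a² = 29.16, b² = 90.25, c² = 94.09):
cos(A) = (b² + c² − a²)/(2bc) = (90.25 + 94.09 − 29.16)/(2·9.5·9.7) = 155.18/184.3 ≈ 0.841997  ⇒  A ≈ 32.6484°
cos(B) = (a² + c² − b²)/(2ac) = (29.16 + 94.09 − 90.25)/(2·5.4·9.7) = 33/104.76 ≈ 0.315006  ⇒  B ≈ 71.6388°
cos(C) = (a² + b² − c²)/(2ab) = (29.16 + 90.25 − 94.09)/(2·5.4·9.5) = 25.32/102.6 ≈ 0.246784  ⇒  C ≈ 75.7127°
Check: A + B + C ≈ 180°

A = 32.65°, B = 71.64°, C = 75.71°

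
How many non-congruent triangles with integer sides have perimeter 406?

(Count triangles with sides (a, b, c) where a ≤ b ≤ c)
Let a ≤ b ≤ c with a + b + c = 406. The only binding inequality is a + b > c, i.e. 406 − c > c, so c < 406/2; and c ≥ 406/3 since c is the largest side.
So 136 ≤ c ≤ 202. For each c, b runs from ⌈(406 − c)/2⌉ up to c (then a = 406 − b − c satisfies 1 ≤ a ≤ b automatically), giving c − ⌈(406 − c)/2⌉ + 1 choices.
Summing over c: 2 + 3 + 5 + 6 + … + 99 + 101  (67 terms, c = 136, …, 202) = 3434
Check (closed form: nearest integer to p²/48 for even p, (p+3)²/48 for odd p): 406²/48 = 164836/48 ≈ 3434.08 → 3434

3434 triangles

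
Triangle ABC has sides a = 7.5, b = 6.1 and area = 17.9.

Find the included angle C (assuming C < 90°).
Area = ½·a·b·sin(C)  ⇒  sin(C) = 2·Area/(a·b) = 2·17.9/(7.5·6.1) = 35.8/45.75 ≈ 0.782514
C = arcsin(0.782514) ≈ 51.4913° (taking the acute solution since C < 90°)

C = 51.49°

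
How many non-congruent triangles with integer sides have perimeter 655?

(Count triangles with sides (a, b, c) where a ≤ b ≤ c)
Let a ≤ b ≤ c with a + b + c = 655. The only binding inequality is a + b > c, i.e. 655 − c > c, so c < 655/2; and c ≥ 655/3 since c is the largest side.
So 219 ≤ c ≤ 327. For each c, b runs from ⌈(655 − c)/2⌉ up to c (then a = 655 − b − c satisfies 1 ≤ a ≤ b automatically), giving c − ⌈(655 − c)/2⌉ + 1 choices.
Summing over c: 2 + 3 + 5 + 6 + … + 162 + 164  (109 terms, c = 219, …, 327) = 9020
Check (closed form: nearest integer to p²/48 for even p, (p+3)²/48 for odd p): (655+3)²/48 = 658²/48 = 432964/48 ≈ 9020.08 → 9020

9020 triangles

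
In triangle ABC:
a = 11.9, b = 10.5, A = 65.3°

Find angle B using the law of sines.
a/sin(A) = b/sin(B)  ⇒  sin(B) = b·sin(A)/a = 10.5·sin(65.3°)/11.9
sin(65.3°) ≈ 0.908508
sin(B) ≈ 10.5·0.908508/11.9 ≈ 9.53934/11.9 ≈ 0.801625
B = arcsin(0.801625) ≈ 53.2855°
(Since b ≤ a we need B ≤ A, so the obtuse alternative 180° − 53.2855° ≈ 126.714° is rejected.)

B = 53.29°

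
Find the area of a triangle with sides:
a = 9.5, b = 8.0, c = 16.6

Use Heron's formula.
s = (9.5 + 8.0 + 16.6)/2 = 34.1/2 = 17.05
s − a = 7.55, s − b = 9.05, s − c = 0.45
s(s−a)(s−b)(s−c) = 17.05·7.55·9.05·0.45 ≈ 524.243
Area = √524.243 ≈ 22.8963

Area = 22.9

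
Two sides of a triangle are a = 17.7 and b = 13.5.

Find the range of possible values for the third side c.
Triangle inequality: |a − b| < c < a + b
|a − b| = |17.7 − 13.5| = 4.2
a + b = 17.7 + 13.5 = 31.2

4.2 < c < 31.2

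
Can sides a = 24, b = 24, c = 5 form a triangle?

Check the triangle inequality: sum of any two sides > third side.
a + b vs c: 24 + 24 = 48 > 5  ✓
a + c vs b: 24 + 5 = 29 > 24  ✓
b + c vs a: 24 + 5 = 29 > 24  ✓

Yes, triangle inequality satisfied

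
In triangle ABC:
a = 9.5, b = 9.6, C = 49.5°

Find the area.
Two sides and the included angle (SAS): A = ½·a·b·sin(C) = ½·9.5·9.6·sin(49.5°)
sin(49.5°) ≈ 0.760406
A ≈ ½·91.2·0.760406 = 45.6·0.760406 ≈ 34.6745

Area = 34.67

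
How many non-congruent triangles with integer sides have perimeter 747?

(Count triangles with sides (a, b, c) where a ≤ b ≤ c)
Let a ≤ b ≤ c with a + b + c = 747. The only binding inequality is a + b > c, i.e. 747 − c > c, so c < 747/2; and c ≥ 747/3 since c is the largest side.
So 249 ≤ c ≤ 373. For each c, b runs from ⌈(747 − c)/2⌉ up to c (then a = 747 − b − c satisfies 1 ≤ a ≤ b automatically), giving c − ⌈(747 − c)/2⌉ + 1 choices.
Summing over c: 1 + 2 + 4 + 5 + … + 185 + 187  (125 terms, c = 249, …, 373) = 11719
Check (closed form: nearest integer to p²/48 for even p, (p+3)²/48 for odd p): (747+3)²/48 = 750²/48 = 562500/48 ≈ 11718.75 → 11719

11719 triangles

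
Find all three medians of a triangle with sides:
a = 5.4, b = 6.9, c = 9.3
Median formula: m_a = ½√(2b² + 2c² − a²) (and cyclically). a² = 29.16, b² = 47.61, c² = 86.49.
m_a = ½√(2·47.61 + 2·86.49 − 29.16) = ½√239.04 ≈ ½·15.4609 ≈ 7.73046
m_b = ½√(2·29.16 + 2·86.49 − 47.61) = ½√183.69 ≈ ½·13.5532 ≈ 6.77661
m_c = ½√(2·29.16 + 2·47.61 − 86.49) = ½√67.05 ≈ ½·8.18841 ≈ 4.0942

m_a = 7.73, m_b = 6.777, m_c = 4.094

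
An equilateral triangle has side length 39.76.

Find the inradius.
r = Area/s with s the semi-perimeter.
Area = (√3/4)·39.76² = (√3/4)·1580.8576 ≈ 0.433013·1580.8576 ≈ 684.531
s = 3·39.76/2 = 59.64
r ≈ 684.531/59.64 ≈ 11.4777
(Equivalently r = side/(2√3) = 39.76/3.4641 ≈ 11.4777.)

r = 11.48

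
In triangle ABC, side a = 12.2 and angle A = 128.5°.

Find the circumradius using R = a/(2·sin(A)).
R = a/(2·sin(A)) = 12.2/(2·sin(128.5°))
sin(128.5°) ≈ 0.782608
R ≈ 12.2/(2·0.782608) = 12.2/1.56522 ≈ 7.79445

R = 7.794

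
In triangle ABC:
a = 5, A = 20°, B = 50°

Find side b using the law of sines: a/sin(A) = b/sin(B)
a/sin(A) = b/sin(B)  ⇒  b = a·sin(B)/sin(A) = 5·sin(50°)/sin(20°)
sin(50°) ≈ 0.766044, sin(20°) ≈ 0.34202
b ≈ 5·0.766044/0.34202 ≈ 3.83022/0.34202 ≈ 11.1988

b = 11.2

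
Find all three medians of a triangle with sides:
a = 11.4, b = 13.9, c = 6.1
Median formula: m_a = ½√(2b² + 2c² − a²) (and cyclically). a² = 129.96, b² = 193.21, c² = 37.21.
m_a = ½√(2·193.21 + 2·37.21 − 129.96) = ½√330.88 ≈ ½·18.1901 ≈ 9.09505
m_b = ½√(2·129.96 + 2·37.21 − 193.21) = ½√141.13 ≈ ½·11.8798 ≈ 5.93991
m_c = ½√(2·129.96 + 2·193.21 − 37.21) = ½√609.13 ≈ ½·24.6806 ≈ 12.3403

m_a = 9.095, m_b = 5.94, m_c = 12.34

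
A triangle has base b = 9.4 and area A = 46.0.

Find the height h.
A = ½·b·h  ⇒  h = 2A/b = 2·46.0/9.4 = 92/9.4 ≈ 9.78723

h = 9.787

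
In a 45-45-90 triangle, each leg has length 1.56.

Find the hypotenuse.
In a 45-45-90 triangle the sides are in ratio 1 : 1 : √2, so hypotenuse = leg·√2.
Hypotenuse = 1.56·√2 ≈ 1.56·1.41421 ≈ 2.20617

Hypotenuse = 1.56√2 = 2.206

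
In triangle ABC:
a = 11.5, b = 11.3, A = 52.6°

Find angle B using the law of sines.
a/sin(A) = b/sin(B)  ⇒  sin(B) = b·sin(A)/a = 11.3·sin(52.6°)/11.5
sin(52.6°) ≈ 0.794415
sin(B) ≈ 11.3·0.794415/11.5 ≈ 8.97689/11.5 ≈ 0.780599
B = arcsin(0.780599) ≈ 51.3154°
(Since b ≤ a we need B ≤ A, so the obtuse alternative 180° − 51.3154° ≈ 128.685° is rejected.)

B = 51.32°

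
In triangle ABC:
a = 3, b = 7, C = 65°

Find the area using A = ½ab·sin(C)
A = ½·a·b·sin(C) = ½·3·7·sin(65°)
sin(65°) ≈ 0.906308
A ≈ ½·21·0.906308 = 10.5·0.906308 ≈ 9.51623

Area = 9.516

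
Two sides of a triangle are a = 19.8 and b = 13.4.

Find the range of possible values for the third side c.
Triangle inequality: |a − b| < c < a + b
|a − b| = |19.8 − 13.4| = 6.4
a + b = 19.8 + 13.4 = 33.2

6.4 < c < 33.2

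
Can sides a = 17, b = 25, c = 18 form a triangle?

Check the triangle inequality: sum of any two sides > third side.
a + b vs c: 17 + 25 = 42 > 18  ✓
a + c vs b: 17 + 18 = 35 > 25  ✓
b + c vs a: 25 + 18 = 43 > 17  ✓

Yes, triangle inequality satisfied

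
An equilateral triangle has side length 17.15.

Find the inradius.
r = Area/s with s the semi-perimeter.
Area = (√3/4)·17.15² = (√3/4)·294.1225 ≈ 0.433013·294.1225 ≈ 127.359
s = 3·17.15/2 = 25.725
r ≈ 127.359/25.725 ≈ 4.95078
(Equivalently r = side/(2√3) = 17.15/3.4641 ≈ 4.95078.)

r = 4.951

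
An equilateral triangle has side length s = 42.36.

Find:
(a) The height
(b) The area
(a) The height splits the triangle into two 30-60-90 halves: h = s·√3/2 = 42.36·1.73205/2 ≈ 73.3697/2 ≈ 36.6848
(b) Area = (√3/4)·s² = (√3/4)·42.36² = (√3/4)·1794.3696 ≈ 0.433013·1794.3696 ≈ 776.985

Height = 36.68, Area = 777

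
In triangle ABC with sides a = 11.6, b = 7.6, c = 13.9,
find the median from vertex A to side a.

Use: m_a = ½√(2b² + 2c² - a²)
m_a = ½√(2·7.6² + 2·13.9² − 11.6²) = ½√(2·57.76 + 2·193.21 − 134.56) = ½√(115.52 + 386.42 − 134.56) = ½√367.38
√367.38 ≈ 19.1672, so m_a ≈ 9.58358

m_a = 9.584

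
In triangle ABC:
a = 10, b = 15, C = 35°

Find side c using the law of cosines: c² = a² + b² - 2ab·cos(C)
c² = 10² + 15² − 2·10·15·cos(35°)
cos(35°) ≈ 0.819152
c² ≈ 100 + 225 − 300·(0.819152) ≈ 325 − 245.746 ≈ 79.2544
c ≈ √79.2544 ≈ 8.90249

c = 8.902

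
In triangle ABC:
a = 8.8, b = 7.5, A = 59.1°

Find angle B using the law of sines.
a/sin(A) = b/sin(B)  ⇒  sin(B) = b·sin(A)/a = 7.5·sin(59.1°)/8.8
sin(59.1°) ≈ 0.858065
sin(B) ≈ 7.5·0.858065/8.8 ≈ 6.43549/8.8 ≈ 0.731305
B = arcsin(0.731305) ≈ 46.9959°
(Since b ≤ a we need B ≤ A, so the obtuse alternative 180° − 46.9959° ≈ 133.004° is rejected.)

B = 47°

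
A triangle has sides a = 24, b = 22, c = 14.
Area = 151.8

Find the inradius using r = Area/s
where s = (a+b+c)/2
s = (24 + 22 + 14)/2 = 60/2 = 30
r = Area/s = 151.8/30 ≈ 5.06

r = 5.06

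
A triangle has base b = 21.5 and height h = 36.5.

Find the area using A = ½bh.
A = ½·b·h = ½·21.5·36.5 = ½·784.75 = 392.375

Area = 392.375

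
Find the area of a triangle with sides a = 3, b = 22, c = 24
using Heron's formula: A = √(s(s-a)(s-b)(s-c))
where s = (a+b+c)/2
s = (3 + 22 + 24)/2 = 49/2 = 24.5
s − a = 21.5, s − b = 2.5, s − c = 0.5
s(s−a)(s−b)(s−c) = 24.5·21.5·2.5·0.5 = 658.4375
Area = √658.4375 ≈ 25.66

s = 24.5, Area = 25.66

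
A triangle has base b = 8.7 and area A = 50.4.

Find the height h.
A = ½·b·h  ⇒  h = 2A/b = 2·50.4/8.7 = 100.8/8.7 ≈ 11.5862

h = 11.59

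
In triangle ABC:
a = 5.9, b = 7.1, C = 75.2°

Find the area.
Two sides and the included angle (SAS): A = ½·a·b·sin(C) = ½·5.9·7.1·sin(75.2°)
sin(75.2°) ≈ 0.966823
A ≈ ½·41.89·0.966823 = 20.945·0.966823 ≈ 20.2501

Area = 20.25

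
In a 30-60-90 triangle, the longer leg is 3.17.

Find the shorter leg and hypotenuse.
In a 30-60-90 triangle the sides are in ratio 1 : √3 : 2, so short leg = long leg/√3 and hypotenuse = 2·(short leg).
Short leg = 3.17/√3 ≈ 3.17/1.73205 ≈ 1.8302
Hypotenuse = 2·1.8302 ≈ 3.6604

Short leg = 1.83, Hypotenuse = 3.66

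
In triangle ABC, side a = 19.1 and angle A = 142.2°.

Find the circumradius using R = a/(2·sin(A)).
R = a/(2·sin(A)) = 19.1/(2·sin(142.2°))
sin(142.2°) ≈ 0.612907
R ≈ 19.1/(2·0.612907) = 19.1/1.22581 ≈ 15.5815

R = 15.58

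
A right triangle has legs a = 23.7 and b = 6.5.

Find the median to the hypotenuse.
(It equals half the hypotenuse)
Hypotenuse c = √(a² + b²) = √(561.69 + 42.25) = √603.94 ≈ 24.5752
Median to hypotenuse = c/2 ≈ 24.5752/2 ≈ 12.2876

Median = 12.29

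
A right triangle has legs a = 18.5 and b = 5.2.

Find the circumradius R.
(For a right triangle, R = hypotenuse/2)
Hypotenuse c = √(a² + b²) = √(342.25 + 27.04) = √369.29 ≈ 19.2169
R = c/2 ≈ 19.2169/2 ≈ 9.60846

R = 9.608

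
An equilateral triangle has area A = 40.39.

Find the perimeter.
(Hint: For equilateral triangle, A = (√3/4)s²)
A = (√3/4)s²  ⇒  s² = 4A/√3 = 4·40.39/√3 = 161.56/1.73205 ≈ 93.2767
s ≈ √93.2767 ≈ 9.65799
Perimeter = 3s ≈ 3·9.65799 ≈ 28.974

Perimeter = 28.97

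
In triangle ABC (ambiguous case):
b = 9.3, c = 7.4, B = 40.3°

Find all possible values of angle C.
b/sin(B) = c/sin(C)  ⇒  sin(C) = c·sin(B)/b = 7.4·sin(40.3°)/9.3
sin(40.3°) ≈ 0.64679
sin(C) ≈ 7.4·0.64679/9.3 ≈ 4.78624/9.3 ≈ 0.51465
Candidate 1: C₁ = arcsin(0.51465) ≈ 30.9741°  →  A = 180° − 40.3° − 30.9741° ≈ 108.726° > 0, valid
Candidate 2: C₂ = 180° − C₁ ≈ 149.026°  →  A = 180° − 40.3° − 149.026° ≈ -9.3259° ≤ 0, not a valid triangle

C = 30.97° (one solution)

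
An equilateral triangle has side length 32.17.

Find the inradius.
r = Area/s with s the semi-perimeter.
Area = (√3/4)·32.17² = (√3/4)·1034.9089 ≈ 0.433013·1034.9089 ≈ 448.129
s = 3·32.17/2 = 48.255
r ≈ 448.129/48.255 ≈ 9.28668
(Equivalently r = side/(2√3) = 32.17/3.4641 ≈ 9.28668.)

r = 9.287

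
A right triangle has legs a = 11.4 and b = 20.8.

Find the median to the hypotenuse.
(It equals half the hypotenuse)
Hypotenuse c = √(a² + b²) = √(129.96 + 432.64) = √562.6 ≈ 23.7192
Median to hypotenuse = c/2 ≈ 23.7192/2 ≈ 11.8596

Median = 11.86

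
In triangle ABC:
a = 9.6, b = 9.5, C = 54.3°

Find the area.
Two sides and the included angle (SAS): A = ½·a·b·sin(C) = ½·9.6·9.5·sin(54.3°)
sin(54.3°) ≈ 0.812084
A ≈ ½·91.2·0.812084 = 45.6·0.812084 ≈ 37.031

Area = 37.03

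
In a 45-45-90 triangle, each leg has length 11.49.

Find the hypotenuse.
In a 45-45-90 triangle the sides are in ratio 1 : 1 : √2, so hypotenuse = leg·√2.
Hypotenuse = 11.49·√2 ≈ 11.49·1.41421 ≈ 16.2493

Hypotenuse = 11.49√2 = 16.25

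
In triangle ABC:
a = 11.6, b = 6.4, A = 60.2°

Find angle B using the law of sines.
a/sin(A) = b/sin(B)  ⇒  sin(B) = b·sin(A)/a = 6.4·sin(60.2°)/11.6
sin(60.2°) ≈ 0.867765
sin(B) ≈ 6.4·0.867765/11.6 ≈ 5.5537/11.6 ≈ 0.478767
B = arcsin(0.478767) ≈ 28.6049°
(Since b ≤ a we need B ≤ A, so the obtuse alternative 180° − 28.6049° ≈ 151.395° is rejected.)

B = 28.6°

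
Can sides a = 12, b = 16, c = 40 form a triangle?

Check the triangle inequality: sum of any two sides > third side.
a + b vs c: 12 + 16 = 28 ≤ 40  ✗
a + c vs b: 12 + 40 = 52 > 16  ✓
b + c vs a: 16 + 40 = 56 > 12  ✓

No: 12 + 16 = 28 is not > 40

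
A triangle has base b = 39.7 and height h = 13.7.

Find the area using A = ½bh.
A = ½·b·h = ½·39.7·13.7 = ½·543.89 = 271.945

Area = 271.945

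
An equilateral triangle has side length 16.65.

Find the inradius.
r = Area/s with s the semi-perimeter.
Area = (√3/4)·16.65² = (√3/4)·277.2225 ≈ 0.433013·277.2225 ≈ 120.041
s = 3·16.65/2 = 24.975
r ≈ 120.041/24.975 ≈ 4.80644
(Equivalently r = side/(2√3) = 16.65/3.4641 ≈ 4.80644.)

r = 4.806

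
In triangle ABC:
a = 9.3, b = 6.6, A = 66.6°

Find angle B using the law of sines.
a/sin(A) = b/sin(B)  ⇒  sin(B) = b·sin(A)/a = 6.6·sin(66.6°)/9.3
sin(66.6°) ≈ 0.917755
sin(B) ≈ 6.6·0.917755/9.3 ≈ 6.05718/9.3 ≈ 0.65131
B = arcsin(0.65131) ≈ 40.6404°
(Since b ≤ a we need B ≤ A, so the obtuse alternative 180° − 40.6404° ≈ 139.36° is rejected.)

B = 40.64°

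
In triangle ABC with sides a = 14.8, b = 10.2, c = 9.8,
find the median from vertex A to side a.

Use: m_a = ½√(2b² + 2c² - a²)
m_a = ½√(2·10.2² + 2·9.8² − 14.8²) = ½√(2·104.04 + 2·96.04 − 219.04) = ½√(208.08 + 192.08 − 219.04) = ½√181.12
√181.12 ≈ 13.4581, so m_a ≈ 6.72904

m_a = 6.729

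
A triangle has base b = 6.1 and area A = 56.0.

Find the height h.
A = ½·b·h  ⇒  h = 2A/b = 2·56.0/6.1 = 112/6.1 ≈ 18.3607

h = 18.36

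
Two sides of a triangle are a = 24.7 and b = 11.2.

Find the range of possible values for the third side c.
Triangle inequality: |a − b| < c < a + b
|a − b| = |24.7 − 11.2| = 13.5
a + b = 24.7 + 11.2 = 35.9

13.5 < c < 35.9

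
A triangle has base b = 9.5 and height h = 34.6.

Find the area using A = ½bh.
A = ½·b·h = ½·9.5·34.6 = ½·328.7 = 164.35

Area = 164.35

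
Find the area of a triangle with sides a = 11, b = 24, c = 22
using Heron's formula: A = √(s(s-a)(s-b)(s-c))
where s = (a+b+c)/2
s = (11 + 24 + 22)/2 = 57/2 = 28.5
s − a = 17.5, s − b = 4.5, s − c = 6.5
s(s−a)(s−b)(s−c) = 28.5·17.5·4.5·6.5 = 14588.4375
Area = √14588.4375 ≈ 120.783

s = 28.5, Area = 120.8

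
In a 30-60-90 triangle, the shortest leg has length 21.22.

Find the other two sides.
In a 30-60-90 triangle the sides are in ratio 1 : √3 : 2 (short leg : long leg : hypotenuse).
Long leg = 21.22·√3 ≈ 21.22·1.73205 ≈ 36.7541
Hypotenuse = 2·21.22 = 42.44

Long leg = 21.22√3 = 36.75, Hypotenuse = 42.44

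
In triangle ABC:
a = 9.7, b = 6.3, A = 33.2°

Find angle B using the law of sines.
a/sin(A) = b/sin(B)  ⇒  sin(B) = b·sin(A)/a = 6.3·sin(33.2°)/9.7
sin(33.2°) ≈ 0.547563
sin(B) ≈ 6.3·0.547563/9.7 ≈ 3.44965/9.7 ≈ 0.355634
B = arcsin(0.355634) ≈ 20.8323°
(Since b ≤ a we need B ≤ A, so the obtuse alternative 180° − 20.8323° ≈ 159.168° is rejected.)

B = 20.83°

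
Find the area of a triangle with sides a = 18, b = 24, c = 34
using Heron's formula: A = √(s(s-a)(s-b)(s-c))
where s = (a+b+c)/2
s = (18 + 24 + 34)/2 = 76/2 = 38
s − a = 20, s − b = 14, s − c = 4
s(s−a)(s−b)(s−c) = 38·20·14·4 = 42560
Area = √42560 ≈ 206.301

s = 38.0, Area = 206.3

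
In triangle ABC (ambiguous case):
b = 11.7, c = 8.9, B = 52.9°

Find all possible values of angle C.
b/sin(B) = c/sin(C)  ⇒  sin(C) = c·sin(B)/b = 8.9·sin(52.9°)/11.7
sin(52.9°) ≈ 0.797584
sin(C) ≈ 8.9·0.797584/11.7 ≈ 7.0985/11.7 ≈ 0.606709
Candidate 1: C₁ = arcsin(0.606709) ≈ 37.3519°  →  A = 180° − 52.9° − 37.3519° ≈ 89.7481° > 0, valid
Candidate 2: C₂ = 180° − C₁ ≈ 142.648°  →  A = 180° − 52.9° − 142.648° ≈ -15.5481° ≤ 0, not a valid triangle

C = 37.35° (one solution)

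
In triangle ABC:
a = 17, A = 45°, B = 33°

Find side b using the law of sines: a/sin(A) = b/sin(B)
a/sin(A) = b/sin(B)  ⇒  b = a·sin(B)/sin(A) = 17·sin(33°)/sin(45°)
sin(33°) ≈ 0.544639, sin(45°) ≈ 0.707107
b ≈ 17·0.544639/0.707107 ≈ 9.25886/0.707107 ≈ 13.094

b = 13.09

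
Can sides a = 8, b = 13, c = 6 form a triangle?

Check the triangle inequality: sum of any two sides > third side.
a + b vs c: 8 + 13 = 21 > 6  ✓
a + c vs b: 8 + 6 = 14 > 13  ✓
b + c vs a: 13 + 6 = 19 > 8  ✓

Yes, triangle inequality satisfied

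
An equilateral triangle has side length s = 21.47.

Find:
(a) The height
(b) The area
(a) The height splits the triangle into two 30-60-90 halves: h = s·√3/2 = 21.47·1.73205/2 ≈ 37.1871/2 ≈ 18.5936
(b) Area = (√3/4)·s² = (√3/4)·21.47² = (√3/4)·460.9609 ≈ 0.433013·460.9609 ≈ 199.602

Height = 18.59, Area = 199.6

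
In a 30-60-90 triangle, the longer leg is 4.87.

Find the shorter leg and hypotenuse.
In a 30-60-90 triangle the sides are in ratio 1 : √3 : 2, so short leg = long leg/√3 and hypotenuse = 2·(short leg).
Short leg = 4.87/√3 ≈ 4.87/1.73205 ≈ 2.8117
Hypotenuse = 2·2.8117 ≈ 5.62339

Short leg = 2.812, Hypotenuse = 5.623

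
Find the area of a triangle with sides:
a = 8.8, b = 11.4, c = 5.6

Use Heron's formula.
s = (8.8 + 11.4 + 5.6)/2 = 25.8/2 = 12.9
s − a = 4.1, s − b = 1.5, s − c = 7.3
s(s−a)(s−b)(s−c) = 12.9·4.1·1.5·7.3 ≈ 579.145
Area = √579.145 ≈ 24.0654

Area = 24.07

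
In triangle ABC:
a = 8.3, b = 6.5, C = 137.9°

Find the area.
Two sides and the included angle (SAS): A = ½·a·b·sin(C) = ½·8.3·6.5·sin(137.9°)
sin(137.9°) ≈ 0.670427
A ≈ ½·53.95·0.670427 = 26.975·0.670427 ≈ 18.0848

Area = 18.08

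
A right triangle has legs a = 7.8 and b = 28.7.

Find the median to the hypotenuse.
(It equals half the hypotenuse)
Hypotenuse c = √(a² + b²) = √(60.84 + 823.69) = √884.53 ≈ 29.741
Median to hypotenuse = c/2 ≈ 29.741/2 ≈ 14.8705

Median = 14.87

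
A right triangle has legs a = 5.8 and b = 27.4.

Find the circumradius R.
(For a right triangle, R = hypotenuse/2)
Hypotenuse c = √(a² + b²) = √(33.64 + 750.76) = √784.4 ≈ 28.0071
R = c/2 ≈ 28.0071/2 ≈ 14.0036

R = 14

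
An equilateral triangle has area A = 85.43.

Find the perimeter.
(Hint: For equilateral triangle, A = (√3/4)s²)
A = (√3/4)s²  ⇒  s² = 4A/√3 = 4·85.43/√3 = 341.72/1.73205 ≈ 197.292
s ≈ √197.292 ≈ 14.0461
Perimeter = 3s ≈ 3·14.0461 ≈ 42.1382

Perimeter = 42.14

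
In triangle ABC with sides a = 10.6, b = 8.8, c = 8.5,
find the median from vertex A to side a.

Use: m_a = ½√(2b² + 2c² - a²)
m_a = ½√(2·8.8² + 2·8.5² − 10.6²) = ½√(2·77.44 + 2·72.25 − 112.36) = ½√(154.88 + 144.5 − 112.36) = ½√187.02
√187.02 ≈ 13.6755, so m_a ≈ 6.83776

m_a = 6.838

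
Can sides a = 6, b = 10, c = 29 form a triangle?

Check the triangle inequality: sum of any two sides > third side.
a + b vs c: 6 + 10 = 16 ≤ 29  ✗
a + c vs b: 6 + 29 = 35 > 10  ✓
b + c vs a: 10 + 29 = 39 > 6  ✓

No: 6 + 10 = 16 is not > 29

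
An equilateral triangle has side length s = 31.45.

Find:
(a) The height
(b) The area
(a) The height splits the triangle into two 30-60-90 halves: h = s·√3/2 = 31.45·1.73205/2 ≈ 54.473/2 ≈ 27.2365
(b) Area = (√3/4)·s² = (√3/4)·31.45² = (√3/4)·989.1025 ≈ 0.433013·989.1025 ≈ 428.294

Height = 27.24, Area = 428.3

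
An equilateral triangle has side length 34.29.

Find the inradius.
r = Area/s with s the semi-perimeter.
Area = (√3/4)·34.29² = (√3/4)·1175.8041 ≈ 0.433013·1175.8041 ≈ 509.138
s = 3·34.29/2 = 51.435
r ≈ 509.138/51.435 ≈ 9.89867
(Equivalently r = side/(2√3) = 34.29/3.4641 ≈ 9.89867.)

r = 9.899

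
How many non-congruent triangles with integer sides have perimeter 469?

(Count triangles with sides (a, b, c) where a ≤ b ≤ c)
Let a ≤ b ≤ c with a + b + c = 469. The only binding inequality is a + b > c, i.e. 469 − c > c, so c < 469/2; and c ≥ 469/3 since c is the largest side.
So 157 ≤ c ≤ 234. For each c, b runs from ⌈(469 − c)/2⌉ up to c (then a = 469 − b − c satisfies 1 ≤ a ≤ b automatically), giving c − ⌈(469 − c)/2⌉ + 1 choices.
Summing over c: 2 + 3 + 5 + 6 + … + 116 + 117  (78 terms, c = 157, …, 234) = 4641
Check (closed form: nearest integer to p²/48 for even p, (p+3)²/48 for odd p): (469+3)²/48 = 472²/48 = 222784/48 ≈ 4641.33 → 4641

4641 triangles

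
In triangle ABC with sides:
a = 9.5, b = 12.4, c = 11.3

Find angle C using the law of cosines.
c² = a² + b² − 2ab·cos(C)  ⇒  cos(C) = (a² + b² − c²)/(2ab)
cos(C) = (9.5² + 12.4² − 11.3²)/(2·9.5·12.4) = (90.25 + 153.76 − 127.69)/235.6 = 116.32/235.6 ≈ 0.493718
C = arccos(0.493718) ≈ 60.4147°

C = 60.41°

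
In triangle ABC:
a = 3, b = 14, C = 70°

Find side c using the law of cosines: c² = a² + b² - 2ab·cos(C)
c² = 3² + 14² − 2·3·14·cos(70°)
cos(70°) ≈ 0.34202
c² ≈ 9 + 196 − 84·(0.34202) ≈ 205 − 28.7297 ≈ 176.27
c ≈ √176.27 ≈ 13.2767

c = 13.28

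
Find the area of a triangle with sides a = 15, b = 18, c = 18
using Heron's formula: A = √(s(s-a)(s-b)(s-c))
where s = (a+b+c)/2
s = (15 + 18 + 18)/2 = 51/2 = 25.5
s − a = 10.5, s − b = 7.5, s − c = 7.5
s(s−a)(s−b)(s−c) = 25.5·10.5·7.5·7.5 = 15060.9375
Area = √15060.9375 ≈ 122.723

s = 25.5, Area = 122.7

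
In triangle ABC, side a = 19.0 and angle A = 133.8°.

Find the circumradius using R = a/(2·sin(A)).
R = a/(2·sin(A)) = 19.0/(2·sin(133.8°))
sin(133.8°) ≈ 0.72176
R ≈ 19.0/(2·0.72176) = 19.0/1.44352 ≈ 13.1623

R = 13.16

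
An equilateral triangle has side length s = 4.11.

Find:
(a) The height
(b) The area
(a) The height splits the triangle into two 30-60-90 halves: h = s·√3/2 = 4.11·1.73205/2 ≈ 7.11873/2 ≈ 3.55936
(b) Area = (√3/4)·s² = (√3/4)·4.11² = (√3/4)·16.8921 ≈ 0.433013·16.8921 ≈ 7.31449

Height = 3.559, Area = 7.314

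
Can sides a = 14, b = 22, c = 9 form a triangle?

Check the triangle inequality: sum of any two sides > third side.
a + b vs c: 14 + 22 = 36 > 9  ✓
a + c vs b: 14 + 9 = 23 > 22  ✓
b + c vs a: 22 + 9 = 31 > 14  ✓

Yes, triangle inequality satisfied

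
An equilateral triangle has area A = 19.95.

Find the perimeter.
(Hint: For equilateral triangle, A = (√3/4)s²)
A = (√3/4)s²  ⇒  s² = 4A/√3 = 4·19.95/√3 = 79.8/1.73205 ≈ 46.0726
s ≈ √46.0726 ≈ 6.78768
Perimeter = 3s ≈ 3·6.78768 ≈ 20.363

Perimeter = 20.36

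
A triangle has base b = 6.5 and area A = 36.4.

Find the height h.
A = ½·b·h  ⇒  h = 2A/b = 2·36.4/6.5 = 72.8/6.5 ≈ 11.2

h = 11.2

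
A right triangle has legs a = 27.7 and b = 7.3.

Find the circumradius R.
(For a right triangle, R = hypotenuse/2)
Hypotenuse c = √(a² + b²) = √(767.29 + 53.29) = √820.58 ≈ 28.6458
R = c/2 ≈ 28.6458/2 ≈ 14.3229

R = 14.32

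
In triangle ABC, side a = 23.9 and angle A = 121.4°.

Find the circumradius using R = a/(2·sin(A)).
R = a/(2·sin(A)) = 23.9/(2·sin(121.4°))
sin(121.4°) ≈ 0.853551
R ≈ 23.9/(2·0.853551) = 23.9/1.7071 ≈ 14.0003

R = 14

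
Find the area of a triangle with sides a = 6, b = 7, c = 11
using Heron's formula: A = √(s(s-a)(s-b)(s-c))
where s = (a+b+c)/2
s = (6 + 7 + 11)/2 = 24/2 = 12
s − a = 6, s − b = 5, s − c = 1
s(s−a)(s−b)(s−c) = 12·6·5·1 = 360
Area = √360 ≈ 18.9737

s = 12.0, Area = 18.97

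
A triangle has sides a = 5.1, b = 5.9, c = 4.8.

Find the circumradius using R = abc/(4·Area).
First find the area with Heron's formula.
s = (5.1 + 5.9 + 4.8)/2 = 7.9
Area = √(s(s−a)(s−b)(s−c)) = √(7.9·2.8·2·3.1) ≈ √137.144 ≈ 11.7108
abc = 5.1·5.9·4.8 = 144.432
R = abc/(4·Area) ≈ 144.432/(4·11.7108) = 144.432/46.8434 ≈ 3.08329

R = 3.083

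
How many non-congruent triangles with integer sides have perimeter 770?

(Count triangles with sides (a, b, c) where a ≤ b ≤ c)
Let a ≤ b ≤ c with a + b + c = 770. The only binding inequality is a + b > c, i.e. 770 − c > c, so c < 770/2; and c ≥ 770/3 since c is the largest side.
So 257 ≤ c ≤ 384. For each c, b runs from ⌈(770 − c)/2⌉ up to c (then a = 770 − b − c satisfies 1 ≤ a ≤ b automatically), giving c − ⌈(770 − c)/2⌉ + 1 choices.
Summing over c: 1 + 3 + 4 + 6 + … + 190 + 192  (128 terms, c = 257, …, 384) = 12352
Check (closed form: nearest integer to p²/48 for even p, (p+3)²/48 for odd p): 770²/48 = 592900/48 ≈ 12352.08 → 12352

12352 triangles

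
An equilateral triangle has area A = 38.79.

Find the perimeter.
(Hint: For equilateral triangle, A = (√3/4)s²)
A = (√3/4)s²  ⇒  s² = 4A/√3 = 4·38.79/√3 = 155.16/1.73205 ≈ 89.5817
s ≈ √89.5817 ≈ 9.46476
Perimeter = 3s ≈ 3·9.46476 ≈ 28.3943

Perimeter = 28.39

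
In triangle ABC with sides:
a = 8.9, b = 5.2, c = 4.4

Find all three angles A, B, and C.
Law of cosines for each angle (a² = 79.21, b² = 27.04, c² = 19.36):
cos(A) = (b² + c² − a²)/(2bc) = (27.04 + 19.36 − 79.21)/(2·5.2·4.4) = -32.81/45.76 ≈ -0.717002  ⇒  A ≈ 135.807°
cos(B) = (a² + c² − b²)/(2ac) = (79.21 + 19.36 − 27.04)/(2·8.9·4.4) = 71.53/78.32 ≈ 0.913304  ⇒  B ≈ 24.0339°
cos(C) = (a² + b² − c²)/(2ab) = (79.21 + 27.04 − 19.36)/(2·8.9·5.2) = 86.89/92.56 ≈ 0.938742  ⇒  C ≈ 20.1586°
Check: A + B + C ≈ 180°

A = 135.8°, B = 24.03°, C = 20.16°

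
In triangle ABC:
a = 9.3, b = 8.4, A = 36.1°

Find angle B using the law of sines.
a/sin(A) = b/sin(B)  ⇒  sin(B) = b·sin(A)/a = 8.4·sin(36.1°)/9.3
sin(36.1°) ≈ 0.589196
sin(B) ≈ 8.4·0.589196/9.3 ≈ 4.94925/9.3 ≈ 0.532177
B = arcsin(0.532177) ≈ 32.1527°
(Since b ≤ a we need B ≤ A, so the obtuse alternative 180° − 32.1527° ≈ 147.847° is rejected.)

B = 32.15°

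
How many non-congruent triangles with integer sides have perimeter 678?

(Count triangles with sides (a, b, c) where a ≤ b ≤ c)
Let a ≤ b ≤ c with a + b + c = 678. The only binding inequality is a + b > c, i.e. 678 − c > c, so c < 678/2; and c ≥ 678/3 since c is the largest side.
So 226 ≤ c ≤ 338. For each c, b runs from ⌈(678 − c)/2⌉ up to c (then a = 678 − b − c satisfies 1 ≤ a ≤ b automatically), giving c − ⌈(678 − c)/2⌉ + 1 choices.
Summing over c: 1 + 2 + 4 + 5 + … + 167 + 169  (113 terms, c = 226, …, 338) = 9577
Check (closed form: nearest integer to p²/48 for even p, (p+3)²/48 for odd p): 678²/48 = 459684/48 ≈ 9576.75 → 9577

9577 triangles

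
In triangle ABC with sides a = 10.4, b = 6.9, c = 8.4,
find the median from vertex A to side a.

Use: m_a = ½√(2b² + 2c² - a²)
m_a = ½√(2·6.9² + 2·8.4² − 10.4²) = ½√(2·47.61 + 2·70.56 − 108.16) = ½√(95.22 + 141.12 − 108.16) = ½√128.18
√128.18 ≈ 11.3217, so m_a ≈ 5.66083

m_a = 5.661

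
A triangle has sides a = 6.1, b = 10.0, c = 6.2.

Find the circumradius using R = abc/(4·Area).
First find the area with Heron's formula.
s = (6.1 + 10.0 + 6.2)/2 = 11.15
Area = √(s(s−a)(s−b)(s−c)) = √(11.15·5.05·1.15·4.95) ≈ √320.53 ≈ 17.9034
abc = 6.1·10.0·6.2 = 378.2
R = abc/(4·Area) ≈ 378.2/(4·17.9034) = 378.2/71.6135 ≈ 5.28113

R = 5.281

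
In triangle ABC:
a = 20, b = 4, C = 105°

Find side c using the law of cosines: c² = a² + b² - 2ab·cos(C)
c² = 20² + 4² − 2·20·4·cos(105°)
cos(105°) ≈ -0.258819
c² ≈ 400 + 16 − 160·(-0.258819) ≈ 416 + 41.411 ≈ 457.411
c ≈ √457.411 ≈ 21.3872

c = 21.39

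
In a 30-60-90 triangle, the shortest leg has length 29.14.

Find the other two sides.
In a 30-60-90 triangle the sides are in ratio 1 : √3 : 2 (short leg : long leg : hypotenuse).
Long leg = 29.14·√3 ≈ 29.14·1.73205 ≈ 50.472
Hypotenuse = 2·29.14 = 58.28

Long leg = 29.14√3 = 50.47, Hypotenuse = 58.28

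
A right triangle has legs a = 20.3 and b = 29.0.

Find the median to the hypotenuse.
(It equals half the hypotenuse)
Hypotenuse c = √(a² + b²) = √(412.09 + 841) = √1253.09 ≈ 35.399
Median to hypotenuse = c/2 ≈ 35.399/2 ≈ 17.6995

Median = 17.7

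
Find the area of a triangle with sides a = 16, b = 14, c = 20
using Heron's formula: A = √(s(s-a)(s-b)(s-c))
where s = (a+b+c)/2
s = (16 + 14 + 20)/2 = 50/2 = 25
s − a = 9, s − b = 11, s − c = 5
s(s−a)(s−b)(s−c) = 25·9·11·5 = 12375
Area = √12375 ≈ 111.243

s = 25.0, Area = 111.2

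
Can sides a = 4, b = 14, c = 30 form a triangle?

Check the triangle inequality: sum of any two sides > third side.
a + b vs c: 4 + 14 = 18 ≤ 30  ✗
a + c vs b: 4 + 30 = 34 > 14  ✓
b + c vs a: 14 + 30 = 44 > 4  ✓

No: 4 + 14 = 18 is not > 30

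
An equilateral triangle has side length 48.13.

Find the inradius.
r = Area/s with s the semi-perimeter.
Area = (√3/4)·48.13² = (√3/4)·2316.4969 ≈ 0.433013·2316.4969 ≈ 1003.07
s = 3·48.13/2 = 72.195
r ≈ 1003.07/72.195 ≈ 13.8939
(Equivalently r = side/(2√3) = 48.13/3.4641 ≈ 13.8939.)

r = 13.89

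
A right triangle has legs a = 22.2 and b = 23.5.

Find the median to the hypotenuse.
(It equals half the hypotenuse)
Hypotenuse c = √(a² + b²) = √(492.84 + 552.25) = √1045.09 ≈ 32.3279
Median to hypotenuse = c/2 ≈ 32.3279/2 ≈ 16.1639

Median = 16.16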